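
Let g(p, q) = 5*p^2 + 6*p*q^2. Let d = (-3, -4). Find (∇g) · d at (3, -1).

∂g/∂p = 10*p + 6*q^2
∂g/∂q = 12*p*q
∇g at (3, -1) = (36, -36)
∇g · d = (36)(-3) + (-36)(-4) = 36

36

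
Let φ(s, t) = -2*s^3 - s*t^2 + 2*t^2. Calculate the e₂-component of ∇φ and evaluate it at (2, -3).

(∇φ)_2 = ∂φ/∂t = -2*s*t + 4*t
At (2, -3): 0.

0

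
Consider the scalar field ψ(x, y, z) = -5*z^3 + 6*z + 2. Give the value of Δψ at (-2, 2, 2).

-60

∂²ψ/∂x² = 0
∂²ψ/∂y² = 0
∂²ψ/∂z² = -30*z
∇²ψ = -30*z
At (-2, 2, 2): -60.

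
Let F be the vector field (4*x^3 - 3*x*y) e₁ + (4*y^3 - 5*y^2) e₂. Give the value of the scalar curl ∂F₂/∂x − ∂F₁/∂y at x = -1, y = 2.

∂F₂/∂x = 0
∂F₁/∂y = -3*x
Scalar curl = 3*x
At (-1, 2): -3.

-3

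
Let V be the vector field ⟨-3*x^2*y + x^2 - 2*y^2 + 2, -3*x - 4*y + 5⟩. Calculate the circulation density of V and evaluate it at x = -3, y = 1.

28

∂V₂/∂x = -3
∂V₁/∂y = -3*x^2 - 4*y
Scalar curl = 3*x^2 + 4*y - 3
At (-3, 1): 28.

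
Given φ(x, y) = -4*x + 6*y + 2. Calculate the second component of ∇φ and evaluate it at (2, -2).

(∇φ)_2 = ∂φ/∂y = 6
At (2, -2): 6.

6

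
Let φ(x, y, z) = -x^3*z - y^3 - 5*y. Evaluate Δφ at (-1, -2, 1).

∂²φ/∂x² = -6*x*z
∂²φ/∂y² = -6*y
∂²φ/∂z² = 0
∇²φ = -6*x*z - 6*y
At (-1, -2, 1): 18.

18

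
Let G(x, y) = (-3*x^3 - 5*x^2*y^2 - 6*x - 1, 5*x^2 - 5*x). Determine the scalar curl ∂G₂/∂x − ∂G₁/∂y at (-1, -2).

∂G₂/∂x = 10*x - 5
∂G₁/∂y = -10*x^2*y
Scalar curl = 10*x^2*y + 10*x - 5
At (-1, -2): -35.

-35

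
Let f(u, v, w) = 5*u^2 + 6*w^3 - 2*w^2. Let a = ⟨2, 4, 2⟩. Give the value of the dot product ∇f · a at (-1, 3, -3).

∂f/∂u = 10*u
∂f/∂v = 0
∂f/∂w = 18*w^2 - 4*w
∇f at (-1, 3, -3) = (-10, 0, 174)
∇f · a = (-10)(2) + (0)(4) + (174)(2) = 328

328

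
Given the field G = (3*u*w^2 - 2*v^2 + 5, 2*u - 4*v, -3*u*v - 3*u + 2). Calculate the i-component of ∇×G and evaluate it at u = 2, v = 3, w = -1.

-6

(∇×G)_1 = ∂G₃/∂v − ∂G₂/∂w
= -3*u − (0)
= -3*u
At (2, 3, -1): -6.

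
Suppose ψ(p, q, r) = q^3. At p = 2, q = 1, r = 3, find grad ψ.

∂ψ/∂p = 0
∂ψ/∂q = 3*q^2
∂ψ/∂r = 0
∇ψ = (0, 3*q^2, 0)
At (2, 1, 3): (0, 3, 0).

(0, 3, 0)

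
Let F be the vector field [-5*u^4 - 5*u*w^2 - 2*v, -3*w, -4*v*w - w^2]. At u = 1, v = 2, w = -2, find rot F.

(∇×F)₁ = ∂F₃/∂v − ∂F₂/∂w = -4*w + 3
(∇×F)₂ = ∂F₁/∂w − ∂F₃/∂u = -10*u*w
(∇×F)₃ = ∂F₂/∂u − ∂F₁/∂v = 2
∇×F = (-4*w + 3, -10*u*w, 2)
At (1, 2, -2): (11, 20, 2).

(11, 20, 2)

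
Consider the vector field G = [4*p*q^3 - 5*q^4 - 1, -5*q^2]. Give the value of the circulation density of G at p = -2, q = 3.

∂G₂/∂p = 0
∂G₁/∂q = 12*p*q^2 - 20*q^3
Scalar curl = -12*p*q^2 + 20*q^3
At (-2, 3): 756.

756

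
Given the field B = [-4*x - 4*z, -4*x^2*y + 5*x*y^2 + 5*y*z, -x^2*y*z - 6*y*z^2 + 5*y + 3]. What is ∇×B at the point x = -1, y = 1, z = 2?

(-26, -8, 13)

(∇×B)₁ = ∂B₃/∂y − ∂B₂/∂z = -x^2*z - 5*y - 6*z^2 + 5
(∇×B)₂ = ∂B₁/∂z − ∂B₃/∂x = 2*x*y*z - 4
(∇×B)₃ = ∂B₂/∂x − ∂B₁/∂y = -8*x*y + 5*y^2
∇×B = (-x^2*z - 5*y - 6*z^2 + 5, 2*x*y*z - 4, -8*x*y + 5*y^2)
At (-1, 1, 2): (-26, -8, 13).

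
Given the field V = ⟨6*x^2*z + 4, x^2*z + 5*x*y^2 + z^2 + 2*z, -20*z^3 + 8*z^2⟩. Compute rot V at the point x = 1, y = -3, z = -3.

(∇×V)₁ = ∂V₃/∂y − ∂V₂/∂z = -x^2 - 2*z - 2
(∇×V)₂ = ∂V₁/∂z − ∂V₃/∂x = 6*x^2
(∇×V)₃ = ∂V₂/∂x − ∂V₁/∂y = 2*x*z + 5*y^2
∇×V = (-x^2 - 2*z - 2, 6*x^2, 2*x*z + 5*y^2)
At (1, -3, -3): (3, 6, 39).

(3, 6, 39)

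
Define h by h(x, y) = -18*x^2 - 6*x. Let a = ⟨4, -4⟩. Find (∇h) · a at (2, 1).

∂h/∂x = -36*x - 6
∂h/∂y = 0
∇h at (2, 1) = (-78, 0)
∇h · a = (-78)(4) + (0)(-4) = -312

-312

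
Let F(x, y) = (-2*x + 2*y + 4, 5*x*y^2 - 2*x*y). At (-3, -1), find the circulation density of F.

∂F₂/∂x = 5*y^2 - 2*y
∂F₁/∂y = 2
Scalar curl = 5*y^2 - 2*y - 2
At (-3, -1): 5.

5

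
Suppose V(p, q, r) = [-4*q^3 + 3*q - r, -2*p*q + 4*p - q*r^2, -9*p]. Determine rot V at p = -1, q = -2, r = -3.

(∇×V)₁ = ∂V₃/∂q − ∂V₂/∂r = 2*q*r
(∇×V)₂ = ∂V₁/∂r − ∂V₃/∂p = 8
(∇×V)₃ = ∂V₂/∂p − ∂V₁/∂q = 12*q^2 - 2*q + 1
∇×V = (2*q*r, 8, 12*q^2 - 2*q + 1)
At (-1, -2, -3): (12, 8, 53).

(12, 8, 53)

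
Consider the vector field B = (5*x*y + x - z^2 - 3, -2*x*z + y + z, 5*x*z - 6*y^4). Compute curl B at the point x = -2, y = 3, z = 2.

(∇×B)₁ = ∂B₃/∂y − ∂B₂/∂z = 2*x - 24*y^3 - 1
(∇×B)₂ = ∂B₁/∂z − ∂B₃/∂x = -7*z
(∇×B)₃ = ∂B₂/∂x − ∂B₁/∂y = -5*x - 2*z
∇×B = (2*x - 24*y^3 - 1, -7*z, -5*x - 2*z)
At (-2, 3, 2): (-653, -14, 6).

(-653, -14, 6)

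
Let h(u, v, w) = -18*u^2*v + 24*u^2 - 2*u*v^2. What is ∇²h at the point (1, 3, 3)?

-64

∂²h/∂u² = 12*(-3*v + 4)
∂²h/∂v² = -4*u
∂²h/∂w² = 0
∇²h = -4*u - 36*v + 48
At (1, 3, 3): -64.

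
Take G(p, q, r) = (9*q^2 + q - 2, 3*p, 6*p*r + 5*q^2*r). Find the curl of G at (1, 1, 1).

(10, -6, -16)

(∇×G)₁ = ∂G₃/∂q − ∂G₂/∂r = 10*q*r
(∇×G)₂ = ∂G₁/∂r − ∂G₃/∂p = -6*r
(∇×G)₃ = ∂G₂/∂p − ∂G₁/∂q = -18*q + 2
∇×G = (10*q*r, -6*r, -18*q + 2)
At (1, 1, 1): (10, -6, -16).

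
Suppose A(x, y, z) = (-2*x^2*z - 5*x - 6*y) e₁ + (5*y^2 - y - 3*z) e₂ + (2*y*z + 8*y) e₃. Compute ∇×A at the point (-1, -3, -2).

(∇×A)₁ = ∂A₃/∂y − ∂A₂/∂z = 2*z + 11
(∇×A)₂ = ∂A₁/∂z − ∂A₃/∂x = -2*x^2
(∇×A)₃ = ∂A₂/∂x − ∂A₁/∂y = 6
∇×A = (2*z + 11, -2*x^2, 6)
At (-1, -3, -2): (7, -2, 6).

(7, -2, 6)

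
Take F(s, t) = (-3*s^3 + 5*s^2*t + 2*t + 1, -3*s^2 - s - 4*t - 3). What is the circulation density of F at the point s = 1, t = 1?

-14

∂F₂/∂s = -6*s - 1
∂F₁/∂t = 5*s^2 + 2
Scalar curl = -5*s^2 - 6*s - 3
At (1, 1): -14.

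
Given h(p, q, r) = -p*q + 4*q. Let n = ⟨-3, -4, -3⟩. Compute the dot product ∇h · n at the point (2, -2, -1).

-14

∂h/∂p = -q
∂h/∂q = -p + 4
∂h/∂r = 0
∇h at (2, -2, -1) = (2, 2, 0)
∇h · n = (2)(-3) + (2)(-4) + (0)(-3) = -14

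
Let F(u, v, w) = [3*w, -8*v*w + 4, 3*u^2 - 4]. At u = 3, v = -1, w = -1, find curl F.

(∇×F)₁ = ∂F₃/∂v − ∂F₂/∂w = 8*v
(∇×F)₂ = ∂F₁/∂w − ∂F₃/∂u = -6*u + 3
(∇×F)₃ = ∂F₂/∂u − ∂F₁/∂v = 0
∇×F = (8*v, -6*u + 3, 0)
At (3, -1, -1): (-8, -15, 0).

(-8, -15, 0)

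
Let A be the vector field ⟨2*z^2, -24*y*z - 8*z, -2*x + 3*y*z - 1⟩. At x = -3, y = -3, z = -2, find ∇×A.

(-70, -6, 0)

(∇×A)₁ = ∂A₃/∂y − ∂A₂/∂z = 24*y + 3*z + 8
(∇×A)₂ = ∂A₁/∂z − ∂A₃/∂x = 4*z + 2
(∇×A)₃ = ∂A₂/∂x − ∂A₁/∂y = 0
∇×A = (24*y + 3*z + 8, 4*z + 2, 0)
At (-3, -3, -2): (-70, -6, 0).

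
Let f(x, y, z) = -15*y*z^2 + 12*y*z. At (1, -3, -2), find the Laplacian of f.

90

∂²f/∂x² = 0
∂²f/∂y² = 0
∂²f/∂z² = -30*y
∇²f = -30*y
At (1, -3, -2): 90.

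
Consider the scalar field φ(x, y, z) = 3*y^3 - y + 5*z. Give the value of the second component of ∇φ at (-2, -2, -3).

(∇φ)_2 = ∂φ/∂y = 9*y^2 - 1
At (-2, -2, -3): 35.

35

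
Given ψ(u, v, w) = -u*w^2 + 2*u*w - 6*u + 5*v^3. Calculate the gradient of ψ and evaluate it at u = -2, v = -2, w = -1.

(-9, 60, -8)

∂ψ/∂u = -w^2 + 2*w - 6
∂ψ/∂v = 15*v^2
∂ψ/∂w = -2*u*w + 2*u
∇ψ = (-w^2 + 2*w - 6, 15*v^2, -2*u*w + 2*u)
At (-2, -2, -1): (-9, 60, -8).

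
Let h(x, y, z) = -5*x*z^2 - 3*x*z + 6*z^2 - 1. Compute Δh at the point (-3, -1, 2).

∂²h/∂x² = 0
∂²h/∂y² = 0
∂²h/∂z² = 2*(-5*x + 6)
∇²h = -10*x + 12
At (-3, -1, 2): 42.

42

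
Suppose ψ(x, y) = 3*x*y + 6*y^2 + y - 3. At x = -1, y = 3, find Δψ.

12

∂²ψ/∂x² = 0
∂²ψ/∂y² = 12
∇²ψ = 12
At (-1, 3): 12.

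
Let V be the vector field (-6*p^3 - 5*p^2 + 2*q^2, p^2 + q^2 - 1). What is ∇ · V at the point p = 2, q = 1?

∂V₁/∂p = -18*p^2 - 10*p
∂V₂/∂q = 2*q
∇·V = -18*p^2 - 10*p + 2*q
At (2, 1): -90.

-90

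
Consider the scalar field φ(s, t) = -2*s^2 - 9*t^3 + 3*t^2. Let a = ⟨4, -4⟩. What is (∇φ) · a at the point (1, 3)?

884

∂φ/∂s = -4*s
∂φ/∂t = -27*t^2 + 6*t
∇φ at (1, 3) = (-4, -225)
∇φ · a = (-4)(4) + (-225)(-4) = 884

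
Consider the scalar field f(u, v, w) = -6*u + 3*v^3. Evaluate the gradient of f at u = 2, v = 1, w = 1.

(-6, 9, 0)

∂f/∂u = -6
∂f/∂v = 9*v^2
∂f/∂w = 0
∇f = (-6, 9*v^2, 0)
At (2, 1, 1): (-6, 9, 0).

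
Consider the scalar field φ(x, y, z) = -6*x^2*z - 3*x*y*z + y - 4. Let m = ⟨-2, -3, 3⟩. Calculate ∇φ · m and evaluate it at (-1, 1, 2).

-66

∂φ/∂x = -12*x*z - 3*y*z
∂φ/∂y = -3*x*z + 1
∂φ/∂z = -6*x^2 - 3*x*y
∇φ at (-1, 1, 2) = (18, 7, -3)
∇φ · m = (18)(-2) + (7)(-3) + (-3)(3) = -66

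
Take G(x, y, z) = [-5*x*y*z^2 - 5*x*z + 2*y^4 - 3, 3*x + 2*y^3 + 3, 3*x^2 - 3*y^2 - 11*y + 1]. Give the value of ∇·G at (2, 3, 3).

∂G₁/∂x = -5*y*z^2 - 5*z
∂G₂/∂y = 6*y^2
∂G₃/∂z = 0
∇·G = 6*y^2 - 5*y*z^2 - 5*z
At (2, 3, 3): -96.

-96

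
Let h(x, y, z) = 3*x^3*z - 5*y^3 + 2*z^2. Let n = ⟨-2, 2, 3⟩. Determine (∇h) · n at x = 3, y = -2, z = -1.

273

∂h/∂x = 9*x^2*z
∂h/∂y = -15*y^2
∂h/∂z = 3*x^3 + 4*z
∇h at (3, -2, -1) = (-81, -60, 77)
∇h · n = (-81)(-2) + (-60)(2) + (77)(3) = 273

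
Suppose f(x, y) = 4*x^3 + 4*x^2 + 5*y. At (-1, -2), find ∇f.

∂f/∂x = 12*x^2 + 8*x
∂f/∂y = 5
∇f = (12*x^2 + 8*x, 5)
At (-1, -2): (4, 5).

(4, 5)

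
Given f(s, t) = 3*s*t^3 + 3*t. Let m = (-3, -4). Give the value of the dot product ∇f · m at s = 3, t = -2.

-372

∂f/∂s = 3*t^3
∂f/∂t = 9*s*t^2 + 3
∇f at (3, -2) = (-24, 111)
∇f · m = (-24)(-3) + (111)(-4) = -372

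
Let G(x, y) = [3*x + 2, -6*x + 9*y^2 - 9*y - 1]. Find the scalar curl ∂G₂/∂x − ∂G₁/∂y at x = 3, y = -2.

-6

∂G₂/∂x = -6
∂G₁/∂y = 0
Scalar curl = -6
At (3, -2): -6.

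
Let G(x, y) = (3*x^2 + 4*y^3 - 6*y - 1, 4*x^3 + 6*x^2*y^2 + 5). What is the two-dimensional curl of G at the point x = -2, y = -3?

-270

∂G₂/∂x = 12*x^2 + 12*x*y^2
∂G₁/∂y = 12*y^2 - 6
Scalar curl = 12*x^2 + 12*x*y^2 - 12*y^2 + 6
At (-2, -3): -270.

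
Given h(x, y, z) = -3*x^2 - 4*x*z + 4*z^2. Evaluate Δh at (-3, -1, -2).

2

∂²h/∂x² = -6
∂²h/∂y² = 0
∂²h/∂z² = 8
∇²h = 2
At (-3, -1, -2): 2.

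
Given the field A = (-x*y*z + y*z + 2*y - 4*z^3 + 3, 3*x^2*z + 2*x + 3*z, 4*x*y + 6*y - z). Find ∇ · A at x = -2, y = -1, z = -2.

∂A₁/∂x = -y*z
∂A₂/∂y = 0
∂A₃/∂z = -1
∇·A = -y*z - 1
At (-2, -1, -2): -3.

-3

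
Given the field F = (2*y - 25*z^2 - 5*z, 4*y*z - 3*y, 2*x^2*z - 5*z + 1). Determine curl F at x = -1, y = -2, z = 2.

(8, -97, -2)

(∇×F)₁ = ∂F₃/∂y − ∂F₂/∂z = -4*y
(∇×F)₂ = ∂F₁/∂z − ∂F₃/∂x = -4*x*z - 50*z - 5
(∇×F)₃ = ∂F₂/∂x − ∂F₁/∂y = -2
∇×F = (-4*y, -4*x*z - 50*z - 5, -2)
At (-1, -2, 2): (8, -97, -2).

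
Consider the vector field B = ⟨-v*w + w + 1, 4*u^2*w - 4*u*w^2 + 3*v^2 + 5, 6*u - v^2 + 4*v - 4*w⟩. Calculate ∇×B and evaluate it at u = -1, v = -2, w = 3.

(-20, -3, -57)

(∇×B)₁ = ∂B₃/∂v − ∂B₂/∂w = -4*u^2 + 8*u*w - 2*v + 4
(∇×B)₂ = ∂B₁/∂w − ∂B₃/∂u = -v - 5
(∇×B)₃ = ∂B₂/∂u − ∂B₁/∂v = 8*u*w - 4*w^2 + w
∇×B = (-4*u^2 + 8*u*w - 2*v + 4, -v - 5, 8*u*w - 4*w^2 + w)
At (-1, -2, 3): (-20, -3, -57).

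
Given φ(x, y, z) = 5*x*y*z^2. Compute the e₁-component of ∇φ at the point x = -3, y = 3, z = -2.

60

(∇φ)_1 = ∂φ/∂x = 5*y*z^2
At (-3, 3, -2): 60.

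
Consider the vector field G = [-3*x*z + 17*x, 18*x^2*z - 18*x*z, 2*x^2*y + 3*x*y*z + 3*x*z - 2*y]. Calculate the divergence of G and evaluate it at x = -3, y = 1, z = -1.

∂G₁/∂x = -3*z + 17
∂G₂/∂y = 0
∂G₃/∂z = 3*x*y + 3*x
∇·G = 3*x*y + 3*x - 3*z + 17
At (-3, 1, -1): 2.

2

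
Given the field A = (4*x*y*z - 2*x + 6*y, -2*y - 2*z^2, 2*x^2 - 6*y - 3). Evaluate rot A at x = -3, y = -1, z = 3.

(∇×A)₁ = ∂A₃/∂y − ∂A₂/∂z = 4*z - 6
(∇×A)₂ = ∂A₁/∂z − ∂A₃/∂x = 4*x*y - 4*x
(∇×A)₃ = ∂A₂/∂x − ∂A₁/∂y = -4*x*z - 6
∇×A = (4*z - 6, 4*x*y - 4*x, -4*x*z - 6)
At (-3, -1, 3): (6, 24, 30).

(6, 24, 30)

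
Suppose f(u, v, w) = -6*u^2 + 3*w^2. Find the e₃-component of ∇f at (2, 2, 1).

(∇f)_3 = ∂f/∂w = 6*w
At (2, 2, 1): 6.

6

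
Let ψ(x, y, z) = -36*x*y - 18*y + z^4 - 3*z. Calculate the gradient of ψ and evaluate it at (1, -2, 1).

(72, -54, 1)

∂ψ/∂x = -36*y
∂ψ/∂y = -36*x - 18
∂ψ/∂z = 4*z^3 - 3
∇ψ = (-36*y, -36*x - 18, 4*z^3 - 3)
At (1, -2, 1): (72, -54, 1).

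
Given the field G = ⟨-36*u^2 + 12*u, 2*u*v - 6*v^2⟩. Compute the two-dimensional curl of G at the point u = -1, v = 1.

2

∂G₂/∂u = 2*v
∂G₁/∂v = 0
Scalar curl = 2*v
At (-1, 1): 2.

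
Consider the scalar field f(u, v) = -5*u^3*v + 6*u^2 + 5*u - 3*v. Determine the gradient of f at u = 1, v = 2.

∂f/∂u = -15*u^2*v + 12*u + 5
∂f/∂v = -5*u^3 - 3
∇f = (-15*u^2*v + 12*u + 5, -5*u^3 - 3)
At (1, 2): (-13, -8).

(-13, -8)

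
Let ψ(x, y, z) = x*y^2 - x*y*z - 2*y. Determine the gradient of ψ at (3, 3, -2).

(15, 22, -9)

∂ψ/∂x = y^2 - y*z
∂ψ/∂y = 2*x*y - x*z - 2
∂ψ/∂z = -x*y
∇ψ = (y^2 - y*z, 2*x*y - x*z - 2, -x*y)
At (3, 3, -2): (15, 22, -9).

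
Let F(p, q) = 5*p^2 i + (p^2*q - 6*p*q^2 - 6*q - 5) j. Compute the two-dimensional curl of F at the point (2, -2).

∂F₂/∂p = 2*p*q - 6*q^2
∂F₁/∂q = 0
Scalar curl = 2*p*q - 6*q^2
At (2, -2): -32.

-32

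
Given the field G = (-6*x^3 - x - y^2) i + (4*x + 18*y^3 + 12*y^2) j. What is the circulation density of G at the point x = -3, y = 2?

8

∂G₂/∂x = 4
∂G₁/∂y = -2*y
Scalar curl = 2*y + 4
At (-3, 2): 8.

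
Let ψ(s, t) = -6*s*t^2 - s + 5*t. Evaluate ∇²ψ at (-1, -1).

∂²ψ/∂s² = 0
∂²ψ/∂t² = -12*s
∇²ψ = -12*s
At (-1, -1): 12.

12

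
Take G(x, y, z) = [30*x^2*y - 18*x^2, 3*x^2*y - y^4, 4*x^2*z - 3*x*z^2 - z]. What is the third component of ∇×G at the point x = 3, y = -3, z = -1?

(∇×G)_3 = ∂G₂/∂x − ∂G₁/∂y
= 6*x*y − (30*x^2)
= -30*x^2 + 6*x*y
At (3, -3, -1): -324.

-324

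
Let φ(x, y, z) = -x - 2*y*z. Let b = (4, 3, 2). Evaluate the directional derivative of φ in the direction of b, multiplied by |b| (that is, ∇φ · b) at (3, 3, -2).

-4

∂φ/∂x = -1
∂φ/∂y = -2*z
∂φ/∂z = -2*y
∇φ at (3, 3, -2) = (-1, 4, -6)
∇φ · b = (-1)(4) + (4)(3) + (-6)(2) = -4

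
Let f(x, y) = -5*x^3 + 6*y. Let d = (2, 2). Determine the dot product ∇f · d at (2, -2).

∂f/∂x = -15*x^2
∂f/∂y = 6
∇f at (2, -2) = (-60, 6)
∇f · d = (-60)(2) + (6)(2) = -108

-108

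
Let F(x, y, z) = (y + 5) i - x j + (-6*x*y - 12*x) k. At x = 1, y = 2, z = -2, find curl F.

(-6, 24, -2)

(∇×F)₁ = ∂F₃/∂y − ∂F₂/∂z = -6*x
(∇×F)₂ = ∂F₁/∂z − ∂F₃/∂x = 6*y + 12
(∇×F)₃ = ∂F₂/∂x − ∂F₁/∂y = -2
∇×F = (-6*x, 6*y + 12, -2)
At (1, 2, -2): (-6, 24, -2).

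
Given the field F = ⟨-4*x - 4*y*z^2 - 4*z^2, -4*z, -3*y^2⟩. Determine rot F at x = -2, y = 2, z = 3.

(-8, -72, 36)

(∇×F)₁ = ∂F₃/∂y − ∂F₂/∂z = -6*y + 4
(∇×F)₂ = ∂F₁/∂z − ∂F₃/∂x = -8*y*z - 8*z
(∇×F)₃ = ∂F₂/∂x − ∂F₁/∂y = 4*z^2
∇×F = (-6*y + 4, -8*y*z - 8*z, 4*z^2)
At (-2, 2, 3): (-8, -72, 36).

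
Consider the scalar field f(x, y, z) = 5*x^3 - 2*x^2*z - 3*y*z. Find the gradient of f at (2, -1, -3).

(84, 9, -5)

∂f/∂x = 15*x^2 - 4*x*z
∂f/∂y = -3*z
∂f/∂z = -2*x^2 - 3*y
∇f = (15*x^2 - 4*x*z, -3*z, -2*x^2 - 3*y)
At (2, -1, -3): (84, 9, -5).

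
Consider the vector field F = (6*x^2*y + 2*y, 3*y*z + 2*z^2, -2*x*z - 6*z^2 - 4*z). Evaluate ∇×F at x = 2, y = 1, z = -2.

(5, -4, -26)

(∇×F)₁ = ∂F₃/∂y − ∂F₂/∂z = -3*y - 4*z
(∇×F)₂ = ∂F₁/∂z − ∂F₃/∂x = 2*z
(∇×F)₃ = ∂F₂/∂x − ∂F₁/∂y = -6*x^2 - 2
∇×F = (-3*y - 4*z, 2*z, -6*x^2 - 2)
At (2, 1, -2): (5, -4, -26).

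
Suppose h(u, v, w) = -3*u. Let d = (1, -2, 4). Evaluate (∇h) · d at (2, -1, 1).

∂h/∂u = -3
∂h/∂v = 0
∂h/∂w = 0
∇h at (2, -1, 1) = (-3, 0, 0)
∇h · d = (-3)(1) + (0)(-2) + (0)(4) = -3

-3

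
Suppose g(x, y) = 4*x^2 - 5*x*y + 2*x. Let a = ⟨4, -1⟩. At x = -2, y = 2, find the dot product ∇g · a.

-106

∂g/∂x = 8*x - 5*y + 2
∂g/∂y = -5*x
∇g at (-2, 2) = (-24, 10)
∇g · a = (-24)(4) + (10)(-1) = -106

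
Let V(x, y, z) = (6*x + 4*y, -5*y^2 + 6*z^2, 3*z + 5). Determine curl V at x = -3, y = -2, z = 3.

(∇×V)₁ = ∂V₃/∂y − ∂V₂/∂z = -12*z
(∇×V)₂ = ∂V₁/∂z − ∂V₃/∂x = 0
(∇×V)₃ = ∂V₂/∂x − ∂V₁/∂y = -4
∇×V = (-12*z, 0, -4)
At (-3, -2, 3): (-36, 0, -4).

(-36, 0, -4)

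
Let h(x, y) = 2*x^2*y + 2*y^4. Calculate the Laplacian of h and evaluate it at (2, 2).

104

∂²h/∂x² = 4*y
∂²h/∂y² = 24*y^2
∇²h = 24*y^2 + 4*y
At (2, 2): 104.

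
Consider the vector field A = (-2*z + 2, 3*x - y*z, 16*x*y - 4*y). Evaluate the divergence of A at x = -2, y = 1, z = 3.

-3

∂A₁/∂x = 0
∂A₂/∂y = -z
∂A₃/∂z = 0
∇·A = -z
At (-2, 1, 3): -3.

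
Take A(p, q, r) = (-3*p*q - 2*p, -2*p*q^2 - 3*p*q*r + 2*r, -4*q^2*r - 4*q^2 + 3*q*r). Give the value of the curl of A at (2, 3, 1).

(-29, 0, -21)

(∇×A)₁ = ∂A₃/∂q − ∂A₂/∂r = 3*p*q - 8*q*r - 8*q + 3*r - 2
(∇×A)₂ = ∂A₁/∂r − ∂A₃/∂p = 0
(∇×A)₃ = ∂A₂/∂p − ∂A₁/∂q = 3*p - 2*q^2 - 3*q*r
∇×A = (3*p*q - 8*q*r - 8*q + 3*r - 2, 0, 3*p - 2*q^2 - 3*q*r)
At (2, 3, 1): (-29, 0, -21).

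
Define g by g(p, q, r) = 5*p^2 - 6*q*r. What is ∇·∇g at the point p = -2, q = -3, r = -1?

∂²g/∂p² = 10
∂²g/∂q² = 0
∂²g/∂r² = 0
∇²g = 10
At (-2, -3, -1): 10.

10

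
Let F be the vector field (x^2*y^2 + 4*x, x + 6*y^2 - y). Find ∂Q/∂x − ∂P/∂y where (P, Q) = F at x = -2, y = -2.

∂F₂/∂x = 1
∂F₁/∂y = 2*x^2*y
Scalar curl = -2*x^2*y + 1
At (-2, -2): 17.

17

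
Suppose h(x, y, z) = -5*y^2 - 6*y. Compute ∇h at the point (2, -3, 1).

∂h/∂x = 0
∂h/∂y = -10*y - 6
∂h/∂z = 0
∇h = (0, -10*y - 6, 0)
At (2, -3, 1): (0, 24, 0).

(0, 24, 0)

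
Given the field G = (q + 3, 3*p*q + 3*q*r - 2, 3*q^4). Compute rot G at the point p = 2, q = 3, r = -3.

(315, 0, 8)

(∇×G)₁ = ∂G₃/∂q − ∂G₂/∂r = 12*q^3 - 3*q
(∇×G)₂ = ∂G₁/∂r − ∂G₃/∂p = 0
(∇×G)₃ = ∂G₂/∂p − ∂G₁/∂q = 3*q - 1
∇×G = (12*q^3 - 3*q, 0, 3*q - 1)
At (2, 3, -3): (315, 0, 8).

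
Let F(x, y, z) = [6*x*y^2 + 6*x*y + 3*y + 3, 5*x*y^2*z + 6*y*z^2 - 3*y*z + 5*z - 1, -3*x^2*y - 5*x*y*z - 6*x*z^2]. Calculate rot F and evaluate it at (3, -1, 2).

(∇×F)₁ = ∂F₃/∂y − ∂F₂/∂z = -3*x^2 - 5*x*y^2 - 5*x*z - 12*y*z + 3*y - 5
(∇×F)₂ = ∂F₁/∂z − ∂F₃/∂x = 6*x*y + 5*y*z + 6*z^2
(∇×F)₃ = ∂F₂/∂x − ∂F₁/∂y = -12*x*y - 6*x + 5*y^2*z - 3
∇×F = (-3*x^2 - 5*x*y^2 - 5*x*z - 12*y*z + 3*y - 5, 6*x*y + 5*y*z + 6*z^2, -12*x*y - 6*x + 5*y^2*z - 3)
At (3, -1, 2): (-56, -4, 25).

(-56, -4, 25)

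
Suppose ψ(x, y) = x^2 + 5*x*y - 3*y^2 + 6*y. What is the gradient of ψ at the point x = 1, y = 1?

(7, 5)

∂ψ/∂x = 2*x + 5*y
∂ψ/∂y = 5*x - 6*y + 6
∇ψ = (2*x + 5*y, 5*x - 6*y + 6)
At (1, 1): (7, 5).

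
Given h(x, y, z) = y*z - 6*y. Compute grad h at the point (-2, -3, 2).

(0, -4, -3)

∂h/∂x = 0
∂h/∂y = z - 6
∂h/∂z = y
∇h = (0, z - 6, y)
At (-2, -3, 2): (0, -4, -3).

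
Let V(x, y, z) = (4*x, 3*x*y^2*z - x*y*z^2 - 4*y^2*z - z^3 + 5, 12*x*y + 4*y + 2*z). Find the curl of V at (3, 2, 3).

(83, -24, 18)

(∇×V)₁ = ∂V₃/∂y − ∂V₂/∂z = -3*x*y^2 + 2*x*y*z + 12*x + 4*y^2 + 3*z^2 + 4
(∇×V)₂ = ∂V₁/∂z − ∂V₃/∂x = -12*y
(∇×V)₃ = ∂V₂/∂x − ∂V₁/∂y = 3*y^2*z - y*z^2
∇×V = (-3*x*y^2 + 2*x*y*z + 12*x + 4*y^2 + 3*z^2 + 4, -12*y, 3*y^2*z - y*z^2)
At (3, 2, 3): (83, -24, 18).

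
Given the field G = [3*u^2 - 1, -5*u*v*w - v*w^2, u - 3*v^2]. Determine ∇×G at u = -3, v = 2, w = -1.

(∇×G)₁ = ∂G₃/∂v − ∂G₂/∂w = 5*u*v + 2*v*w - 6*v
(∇×G)₂ = ∂G₁/∂w − ∂G₃/∂u = -1
(∇×G)₃ = ∂G₂/∂u − ∂G₁/∂v = -5*v*w
∇×G = (5*u*v + 2*v*w - 6*v, -1, -5*v*w)
At (-3, 2, -1): (-46, -1, 10).

(-46, -1, 10)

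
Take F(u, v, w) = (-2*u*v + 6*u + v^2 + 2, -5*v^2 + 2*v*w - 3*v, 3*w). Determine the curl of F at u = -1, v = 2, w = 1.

(∇×F)₁ = ∂F₃/∂v − ∂F₂/∂w = -2*v
(∇×F)₂ = ∂F₁/∂w − ∂F₃/∂u = 0
(∇×F)₃ = ∂F₂/∂u − ∂F₁/∂v = 2*u - 2*v
∇×F = (-2*v, 0, 2*u - 2*v)
At (-1, 2, 1): (-4, 0, -6).

(-4, 0, -6)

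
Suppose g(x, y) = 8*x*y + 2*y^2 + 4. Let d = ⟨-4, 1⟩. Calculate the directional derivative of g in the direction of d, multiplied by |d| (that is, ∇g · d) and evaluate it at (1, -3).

92

∂g/∂x = 8*y
∂g/∂y = 8*x + 4*y
∇g at (1, -3) = (-24, -4)
∇g · d = (-24)(-4) + (-4)(1) = 92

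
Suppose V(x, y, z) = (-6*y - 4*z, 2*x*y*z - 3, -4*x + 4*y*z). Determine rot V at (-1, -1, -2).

(-10, 0, 10)

(∇×V)₁ = ∂V₃/∂y − ∂V₂/∂z = -2*x*y + 4*z
(∇×V)₂ = ∂V₁/∂z − ∂V₃/∂x = 0
(∇×V)₃ = ∂V₂/∂x − ∂V₁/∂y = 2*y*z + 6
∇×V = (-2*x*y + 4*z, 0, 2*y*z + 6)
At (-1, -1, -2): (-10, 0, 10).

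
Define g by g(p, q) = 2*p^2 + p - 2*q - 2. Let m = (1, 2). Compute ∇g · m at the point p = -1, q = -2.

-7

∂g/∂p = 4*p + 1
∂g/∂q = -2
∇g at (-1, -2) = (-3, -2)
∇g · m = (-3)(1) + (-2)(2) = -7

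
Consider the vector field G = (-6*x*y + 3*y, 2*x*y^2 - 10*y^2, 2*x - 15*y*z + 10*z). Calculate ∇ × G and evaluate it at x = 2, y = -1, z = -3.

(∇×G)₁ = ∂G₃/∂y − ∂G₂/∂z = -15*z
(∇×G)₂ = ∂G₁/∂z − ∂G₃/∂x = -2
(∇×G)₃ = ∂G₂/∂x − ∂G₁/∂y = 6*x + 2*y^2 - 3
∇×G = (-15*z, -2, 6*x + 2*y^2 - 3)
At (2, -1, -3): (45, -2, 11).

(45, -2, 11)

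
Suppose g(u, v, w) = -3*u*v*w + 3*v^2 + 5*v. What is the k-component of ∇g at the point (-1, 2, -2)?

6

(∇g)_3 = ∂g/∂w = -3*u*v
At (-1, 2, -2): 6.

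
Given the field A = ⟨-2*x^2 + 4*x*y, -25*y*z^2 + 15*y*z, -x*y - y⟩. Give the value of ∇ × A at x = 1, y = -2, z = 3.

(-272, -2, -4)

(∇×A)₁ = ∂A₃/∂y − ∂A₂/∂z = -x + 50*y*z - 15*y - 1
(∇×A)₂ = ∂A₁/∂z − ∂A₃/∂x = y
(∇×A)₃ = ∂A₂/∂x − ∂A₁/∂y = -4*x
∇×A = (-x + 50*y*z - 15*y - 1, y, -4*x)
At (1, -2, 3): (-272, -2, -4).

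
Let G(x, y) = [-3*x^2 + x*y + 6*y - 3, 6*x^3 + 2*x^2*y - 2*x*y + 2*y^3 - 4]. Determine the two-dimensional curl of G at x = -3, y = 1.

145

∂G₂/∂x = 18*x^2 + 4*x*y - 2*y
∂G₁/∂y = x + 6
Scalar curl = 18*x^2 + 4*x*y - x - 2*y - 6
At (-3, 1): 145.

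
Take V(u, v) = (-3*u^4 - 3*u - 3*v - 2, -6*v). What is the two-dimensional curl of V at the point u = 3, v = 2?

∂V₂/∂u = 0
∂V₁/∂v = -3
Scalar curl = 3
At (3, 2): 3.

3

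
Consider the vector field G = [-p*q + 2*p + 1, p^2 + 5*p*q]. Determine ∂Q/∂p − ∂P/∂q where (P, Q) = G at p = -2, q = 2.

4

∂G₂/∂p = 2*p + 5*q
∂G₁/∂q = -p
Scalar curl = 3*p + 5*q
At (-2, 2): 4.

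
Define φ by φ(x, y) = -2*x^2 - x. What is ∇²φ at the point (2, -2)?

-4

∂²φ/∂x² = -4
∂²φ/∂y² = 0
∇²φ = -4
At (2, -2): -4.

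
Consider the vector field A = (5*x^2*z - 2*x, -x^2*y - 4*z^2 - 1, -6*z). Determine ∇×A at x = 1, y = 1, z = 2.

(16, 5, -2)

(∇×A)₁ = ∂A₃/∂y − ∂A₂/∂z = 8*z
(∇×A)₂ = ∂A₁/∂z − ∂A₃/∂x = 5*x^2
(∇×A)₃ = ∂A₂/∂x − ∂A₁/∂y = -2*x*y
∇×A = (8*z, 5*x^2, -2*x*y)
At (1, 1, 2): (16, 5, -2).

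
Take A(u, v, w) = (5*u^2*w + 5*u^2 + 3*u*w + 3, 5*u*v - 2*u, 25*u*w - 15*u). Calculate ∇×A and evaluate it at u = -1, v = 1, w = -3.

(0, 92, 3)

(∇×A)₁ = ∂A₃/∂v − ∂A₂/∂w = 0
(∇×A)₂ = ∂A₁/∂w − ∂A₃/∂u = 5*u^2 + 3*u - 25*w + 15
(∇×A)₃ = ∂A₂/∂u − ∂A₁/∂v = 5*v - 2
∇×A = (0, 5*u^2 + 3*u - 25*w + 15, 5*v - 2)
At (-1, 1, -3): (0, 92, 3).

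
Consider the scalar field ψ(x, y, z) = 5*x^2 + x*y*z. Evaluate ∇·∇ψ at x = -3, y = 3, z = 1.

10

∂²ψ/∂x² = 10
∂²ψ/∂y² = 0
∂²ψ/∂z² = 0
∇²ψ = 10
At (-3, 3, 1): 10.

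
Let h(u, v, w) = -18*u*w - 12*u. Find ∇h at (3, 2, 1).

(-30, 0, -54)

∂h/∂u = -18*w - 12
∂h/∂v = 0
∂h/∂w = -18*u
∇h = (-18*w - 12, 0, -18*u)
At (3, 2, 1): (-30, 0, -54).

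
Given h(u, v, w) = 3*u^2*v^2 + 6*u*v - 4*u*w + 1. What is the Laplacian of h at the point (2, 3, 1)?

∂²h/∂u² = 6*v^2
∂²h/∂v² = 6*u^2
∂²h/∂w² = 0
∇²h = 6*u^2 + 6*v^2
At (2, 3, 1): 78.

78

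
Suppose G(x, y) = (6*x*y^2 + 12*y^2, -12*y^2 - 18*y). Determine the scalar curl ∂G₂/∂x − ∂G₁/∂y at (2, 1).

∂G₂/∂x = 0
∂G₁/∂y = 12*x*y + 24*y
Scalar curl = -12*x*y - 24*y
At (2, 1): -48.

-48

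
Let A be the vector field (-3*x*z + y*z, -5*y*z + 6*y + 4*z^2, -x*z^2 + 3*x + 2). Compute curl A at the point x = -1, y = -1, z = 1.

(-13, 0, -1)

(∇×A)₁ = ∂A₃/∂y − ∂A₂/∂z = 5*y - 8*z
(∇×A)₂ = ∂A₁/∂z − ∂A₃/∂x = -3*x + y + z^2 - 3
(∇×A)₃ = ∂A₂/∂x − ∂A₁/∂y = -z
∇×A = (5*y - 8*z, -3*x + y + z^2 - 3, -z)
At (-1, -1, 1): (-13, 0, -1).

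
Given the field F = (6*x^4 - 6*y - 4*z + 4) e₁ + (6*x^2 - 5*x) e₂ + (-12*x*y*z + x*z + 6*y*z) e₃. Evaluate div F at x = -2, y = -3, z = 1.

∂F₁/∂x = 24*x^3
∂F₂/∂y = 0
∂F₃/∂z = -12*x*y + x + 6*y
∇·F = 24*x^3 - 12*x*y + x + 6*y
At (-2, -3, 1): -284.

-284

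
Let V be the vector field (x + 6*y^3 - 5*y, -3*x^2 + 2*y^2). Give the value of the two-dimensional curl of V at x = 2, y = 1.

-25

∂V₂/∂x = -6*x
∂V₁/∂y = 18*y^2 - 5
Scalar curl = -6*x - 18*y^2 + 5
At (2, 1): -25.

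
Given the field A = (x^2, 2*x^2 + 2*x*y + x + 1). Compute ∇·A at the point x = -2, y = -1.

∂A₁/∂x = 2*x
∂A₂/∂y = 2*x
∇·A = 4*x
At (-2, -1): -8.

-8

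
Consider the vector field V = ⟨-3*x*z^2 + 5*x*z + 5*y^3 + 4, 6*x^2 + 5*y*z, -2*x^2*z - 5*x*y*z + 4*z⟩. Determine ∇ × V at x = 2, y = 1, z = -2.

(15, 8, 9)

(∇×V)₁ = ∂V₃/∂y − ∂V₂/∂z = -5*x*z - 5*y
(∇×V)₂ = ∂V₁/∂z − ∂V₃/∂x = -2*x*z + 5*x + 5*y*z
(∇×V)₃ = ∂V₂/∂x − ∂V₁/∂y = 12*x - 15*y^2
∇×V = (-5*x*z - 5*y, -2*x*z + 5*x + 5*y*z, 12*x - 15*y^2)
At (2, 1, -2): (15, 8, 9).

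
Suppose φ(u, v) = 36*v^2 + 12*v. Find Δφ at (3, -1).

72

∂²φ/∂u² = 0
∂²φ/∂v² = 72
∇²φ = 72
At (3, -1): 72.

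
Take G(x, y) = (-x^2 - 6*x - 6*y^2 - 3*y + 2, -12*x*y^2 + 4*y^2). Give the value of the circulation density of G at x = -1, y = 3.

∂G₂/∂x = -12*y^2
∂G₁/∂y = -12*y - 3
Scalar curl = -12*y^2 + 12*y + 3
At (-1, 3): -69.

-69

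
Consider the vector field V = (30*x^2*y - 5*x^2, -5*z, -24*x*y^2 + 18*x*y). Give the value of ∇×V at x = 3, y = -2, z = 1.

(∇×V)₁ = ∂V₃/∂y − ∂V₂/∂z = -48*x*y + 18*x + 5
(∇×V)₂ = ∂V₁/∂z − ∂V₃/∂x = 24*y^2 - 18*y
(∇×V)₃ = ∂V₂/∂x − ∂V₁/∂y = -30*x^2
∇×V = (-48*x*y + 18*x + 5, 24*y^2 - 18*y, -30*x^2)
At (3, -2, 1): (347, 132, -270).

(347, 132, -270)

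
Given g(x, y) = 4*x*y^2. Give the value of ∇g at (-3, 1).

(4, -24)

∂g/∂x = 4*y^2
∂g/∂y = 8*x*y
∇g = (4*y^2, 8*x*y)
At (-3, 1): (4, -24).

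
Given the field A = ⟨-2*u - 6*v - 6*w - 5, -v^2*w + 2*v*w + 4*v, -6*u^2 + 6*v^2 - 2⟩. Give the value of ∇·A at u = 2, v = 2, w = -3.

8

∂A₁/∂u = -2
∂A₂/∂v = -2*v*w + 2*w + 4
∂A₃/∂w = 0
∇·A = -2*v*w + 2*w + 2
At (2, 2, -3): 8.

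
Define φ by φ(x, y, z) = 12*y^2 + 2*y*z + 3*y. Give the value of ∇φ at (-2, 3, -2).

∂φ/∂x = 0
∂φ/∂y = 24*y + 2*z + 3
∂φ/∂z = 2*y
∇φ = (0, 24*y + 2*z + 3, 2*y)
At (-2, 3, -2): (0, 71, 6).

(0, 71, 6)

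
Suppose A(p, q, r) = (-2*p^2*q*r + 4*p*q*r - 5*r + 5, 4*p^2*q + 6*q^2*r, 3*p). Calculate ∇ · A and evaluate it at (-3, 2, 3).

204

∂A₁/∂p = -4*p*q*r + 4*q*r
∂A₂/∂q = 4*p^2 + 12*q*r
∂A₃/∂r = 0
∇·A = 4*p^2 - 4*p*q*r + 16*q*r
At (-3, 2, 3): 204.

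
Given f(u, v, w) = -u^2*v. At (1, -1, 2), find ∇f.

(2, -1, 0)

∂f/∂u = -2*u*v
∂f/∂v = -u^2
∂f/∂w = 0
∇f = (-2*u*v, -u^2, 0)
At (1, -1, 2): (2, -1, 0).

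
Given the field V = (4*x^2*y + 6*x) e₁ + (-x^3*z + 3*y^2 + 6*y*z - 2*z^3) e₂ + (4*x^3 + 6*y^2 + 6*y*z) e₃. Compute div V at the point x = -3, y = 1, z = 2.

∂V₁/∂x = 8*x*y + 6
∂V₂/∂y = 6*y + 6*z
∂V₃/∂z = 6*y
∇·V = 8*x*y + 12*y + 6*z + 6
At (-3, 1, 2): 6.

6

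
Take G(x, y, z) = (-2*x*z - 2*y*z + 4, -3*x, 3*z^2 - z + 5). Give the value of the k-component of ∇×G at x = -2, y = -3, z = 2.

(∇×G)_3 = ∂G₂/∂x − ∂G₁/∂y
= -3 − (-2*z)
= 2*z - 3
At (-2, -3, 2): 1.

1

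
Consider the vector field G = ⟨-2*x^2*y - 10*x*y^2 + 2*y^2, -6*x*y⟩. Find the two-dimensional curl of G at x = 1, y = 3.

32

∂G₂/∂x = -6*y
∂G₁/∂y = -2*x^2 - 20*x*y + 4*y
Scalar curl = 2*x^2 + 20*x*y - 10*y
At (1, 3): 32.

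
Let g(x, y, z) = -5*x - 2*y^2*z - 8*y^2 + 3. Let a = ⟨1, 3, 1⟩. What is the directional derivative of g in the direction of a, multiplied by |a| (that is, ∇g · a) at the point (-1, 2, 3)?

-181

∂g/∂x = -5
∂g/∂y = -4*y*z - 16*y
∂g/∂z = -2*y^2
∇g at (-1, 2, 3) = (-5, -56, -8)
∇g · a = (-5)(1) + (-56)(3) + (-8)(1) = -181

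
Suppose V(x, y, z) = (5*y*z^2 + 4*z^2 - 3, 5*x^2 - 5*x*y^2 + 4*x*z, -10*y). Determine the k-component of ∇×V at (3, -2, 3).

(∇×V)_3 = ∂V₂/∂x − ∂V₁/∂y
= 10*x - 5*y^2 + 4*z − (5*z^2)
= 10*x - 5*y^2 - 5*z^2 + 4*z
At (3, -2, 3): -23.

-23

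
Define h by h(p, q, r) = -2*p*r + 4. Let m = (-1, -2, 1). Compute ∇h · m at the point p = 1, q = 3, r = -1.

-4

∂h/∂p = -2*r
∂h/∂q = 0
∂h/∂r = -2*p
∇h at (1, 3, -1) = (2, 0, -2)
∇h · m = (2)(-1) + (0)(-2) + (-2)(1) = -4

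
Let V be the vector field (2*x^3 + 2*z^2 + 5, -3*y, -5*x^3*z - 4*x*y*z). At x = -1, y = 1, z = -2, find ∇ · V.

∂V₁/∂x = 6*x^2
∂V₂/∂y = -3
∂V₃/∂z = -5*x^3 - 4*x*y
∇·V = -5*x^3 + 6*x^2 - 4*x*y - 3
At (-1, 1, -2): 12.

12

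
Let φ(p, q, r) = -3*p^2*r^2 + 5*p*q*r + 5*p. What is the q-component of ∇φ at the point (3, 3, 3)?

(∇φ)_2 = ∂φ/∂q = 5*p*r
At (3, 3, 3): 45.

45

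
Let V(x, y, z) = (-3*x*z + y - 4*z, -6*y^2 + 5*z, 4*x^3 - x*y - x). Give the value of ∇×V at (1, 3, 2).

(-6, -15, -1)

(∇×V)₁ = ∂V₃/∂y − ∂V₂/∂z = -x - 5
(∇×V)₂ = ∂V₁/∂z − ∂V₃/∂x = -12*x^2 - 3*x + y - 3
(∇×V)₃ = ∂V₂/∂x − ∂V₁/∂y = -1
∇×V = (-x - 5, -12*x^2 - 3*x + y - 3, -1)
At (1, 3, 2): (-6, -15, -1).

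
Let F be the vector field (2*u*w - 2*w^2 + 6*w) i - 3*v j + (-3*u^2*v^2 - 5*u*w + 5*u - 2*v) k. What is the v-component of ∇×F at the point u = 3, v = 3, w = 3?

(∇×F)_2 = ∂F₁/∂w − ∂F₃/∂u
= 2*u - 4*w + 6 − (-6*u*v^2 - 5*w + 5)
= 6*u*v^2 + 2*u + w + 1
At (3, 3, 3): 172.

172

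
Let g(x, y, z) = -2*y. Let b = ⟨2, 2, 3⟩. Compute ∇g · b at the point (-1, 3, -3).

∂g/∂x = 0
∂g/∂y = -2
∂g/∂z = 0
∇g at (-1, 3, -3) = (0, -2, 0)
∇g · b = (0)(2) + (-2)(2) + (0)(3) = -4

-4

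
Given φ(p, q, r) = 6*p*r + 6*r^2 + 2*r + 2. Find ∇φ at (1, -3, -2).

(-12, 0, -16)

∂φ/∂p = 6*r
∂φ/∂q = 0
∂φ/∂r = 6*p + 12*r + 2
∇φ = (6*r, 0, 6*p + 12*r + 2)
At (1, -3, -2): (-12, 0, -16).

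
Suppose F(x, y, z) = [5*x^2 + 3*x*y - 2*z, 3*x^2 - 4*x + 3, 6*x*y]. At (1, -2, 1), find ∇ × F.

(6, 10, -1)

(∇×F)₁ = ∂F₃/∂y − ∂F₂/∂z = 6*x
(∇×F)₂ = ∂F₁/∂z − ∂F₃/∂x = -6*y - 2
(∇×F)₃ = ∂F₂/∂x − ∂F₁/∂y = 3*x - 4
∇×F = (6*x, -6*y - 2, 3*x - 4)
At (1, -2, 1): (6, 10, -1).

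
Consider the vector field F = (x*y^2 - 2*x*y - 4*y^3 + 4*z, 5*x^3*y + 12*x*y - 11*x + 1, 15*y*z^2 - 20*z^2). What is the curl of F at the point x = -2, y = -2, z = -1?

(15, 4, -119)

(∇×F)₁ = ∂F₃/∂y − ∂F₂/∂z = 15*z^2
(∇×F)₂ = ∂F₁/∂z − ∂F₃/∂x = 4
(∇×F)₃ = ∂F₂/∂x − ∂F₁/∂y = 15*x^2*y - 2*x*y + 2*x + 12*y^2 + 12*y - 11
∇×F = (15*z^2, 4, 15*x^2*y - 2*x*y + 2*x + 12*y^2 + 12*y - 11)
At (-2, -2, -1): (15, 4, -119).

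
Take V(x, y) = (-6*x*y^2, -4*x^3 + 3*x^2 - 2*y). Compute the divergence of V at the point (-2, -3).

∂V₁/∂x = -6*y^2
∂V₂/∂y = -2
∇·V = -6*y^2 - 2
At (-2, -3): -56.

-56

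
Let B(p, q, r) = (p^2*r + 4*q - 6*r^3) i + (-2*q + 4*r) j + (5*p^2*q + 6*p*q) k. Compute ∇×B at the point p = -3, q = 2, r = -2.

(∇×B)₁ = ∂B₃/∂q − ∂B₂/∂r = 5*p^2 + 6*p - 4
(∇×B)₂ = ∂B₁/∂r − ∂B₃/∂p = p^2 - 10*p*q - 6*q - 18*r^2
(∇×B)₃ = ∂B₂/∂p − ∂B₁/∂q = -4
∇×B = (5*p^2 + 6*p - 4, p^2 - 10*p*q - 6*q - 18*r^2, -4)
At (-3, 2, -2): (23, -15, -4).

(23, -15, -4)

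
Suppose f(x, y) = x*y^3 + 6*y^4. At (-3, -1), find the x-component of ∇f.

-1

(∇f)_1 = ∂f/∂x = y^3
At (-3, -1): -1.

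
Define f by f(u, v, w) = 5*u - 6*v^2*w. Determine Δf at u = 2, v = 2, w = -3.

∂²f/∂u² = 0
∂²f/∂v² = -12*w
∂²f/∂w² = 0
∇²f = -12*w
At (2, 2, -3): 36.

36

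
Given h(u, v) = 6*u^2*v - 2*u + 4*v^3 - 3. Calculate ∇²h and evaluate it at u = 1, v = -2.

∂²h/∂u² = 12*v
∂²h/∂v² = 24*v
∇²h = 36*v
At (1, -2): -72.

-72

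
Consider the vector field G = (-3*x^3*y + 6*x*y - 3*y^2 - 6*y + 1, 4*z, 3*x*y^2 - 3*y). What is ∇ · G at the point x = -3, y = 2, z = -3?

-150

∂G₁/∂x = -9*x^2*y + 6*y
∂G₂/∂y = 0
∂G₃/∂z = 0
∇·G = -9*x^2*y + 6*y
At (-3, 2, -3): -150.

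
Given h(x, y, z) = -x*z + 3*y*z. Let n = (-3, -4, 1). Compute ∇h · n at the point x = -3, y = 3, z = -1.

∂h/∂x = -z
∂h/∂y = 3*z
∂h/∂z = -x + 3*y
∇h at (-3, 3, -1) = (1, -3, 12)
∇h · n = (1)(-3) + (-3)(-4) + (12)(1) = 21

21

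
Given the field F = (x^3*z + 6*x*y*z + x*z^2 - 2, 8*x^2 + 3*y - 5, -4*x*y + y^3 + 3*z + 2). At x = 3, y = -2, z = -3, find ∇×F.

(0, -35, 102)

(∇×F)₁ = ∂F₃/∂y − ∂F₂/∂z = -4*x + 3*y^2
(∇×F)₂ = ∂F₁/∂z − ∂F₃/∂x = x^3 + 6*x*y + 2*x*z + 4*y
(∇×F)₃ = ∂F₂/∂x − ∂F₁/∂y = -6*x*z + 16*x
∇×F = (-4*x + 3*y^2, x^3 + 6*x*y + 2*x*z + 4*y, -6*x*z + 16*x)
At (3, -2, -3): (0, -35, 102).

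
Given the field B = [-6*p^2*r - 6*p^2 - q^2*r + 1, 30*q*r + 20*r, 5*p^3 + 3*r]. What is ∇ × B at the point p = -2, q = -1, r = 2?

(∇×B)₁ = ∂B₃/∂q − ∂B₂/∂r = -30*q - 20
(∇×B)₂ = ∂B₁/∂r − ∂B₃/∂p = -21*p^2 - q^2
(∇×B)₃ = ∂B₂/∂p − ∂B₁/∂q = 2*q*r
∇×B = (-30*q - 20, -21*p^2 - q^2, 2*q*r)
At (-2, -1, 2): (10, -85, -4).

(10, -85, -4)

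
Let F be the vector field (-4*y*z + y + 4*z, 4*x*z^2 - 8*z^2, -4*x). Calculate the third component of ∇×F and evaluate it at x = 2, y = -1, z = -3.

23

(∇×F)_3 = ∂F₂/∂x − ∂F₁/∂y
= 4*z^2 − (-4*z + 1)
= 4*z^2 + 4*z - 1
At (2, -1, -3): 23.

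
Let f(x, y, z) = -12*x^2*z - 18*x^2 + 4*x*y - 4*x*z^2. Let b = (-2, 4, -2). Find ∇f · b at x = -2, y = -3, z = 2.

∂f/∂x = -24*x*z - 36*x + 4*y - 4*z^2
∂f/∂y = 4*x
∂f/∂z = -12*x^2 - 8*x*z
∇f at (-2, -3, 2) = (140, -8, -16)
∇f · b = (140)(-2) + (-8)(4) + (-16)(-2) = -280

-280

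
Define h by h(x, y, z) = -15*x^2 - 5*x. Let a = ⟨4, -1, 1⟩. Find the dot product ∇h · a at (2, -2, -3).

∂h/∂x = -30*x - 5
∂h/∂y = 0
∂h/∂z = 0
∇h at (2, -2, -3) = (-65, 0, 0)
∇h · a = (-65)(4) + (0)(-1) + (0)(1) = -260

-260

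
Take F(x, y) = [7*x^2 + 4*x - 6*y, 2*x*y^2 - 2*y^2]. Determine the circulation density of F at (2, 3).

∂F₂/∂x = 2*y^2
∂F₁/∂y = -6
Scalar curl = 2*y^2 + 6
At (2, 3): 24.

24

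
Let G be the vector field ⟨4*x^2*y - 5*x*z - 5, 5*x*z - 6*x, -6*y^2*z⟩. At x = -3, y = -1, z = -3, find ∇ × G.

(-21, 15, -57)

(∇×G)₁ = ∂G₃/∂y − ∂G₂/∂z = -5*x - 12*y*z
(∇×G)₂ = ∂G₁/∂z − ∂G₃/∂x = -5*x
(∇×G)₃ = ∂G₂/∂x − ∂G₁/∂y = -4*x^2 + 5*z - 6
∇×G = (-5*x - 12*y*z, -5*x, -4*x^2 + 5*z - 6)
At (-3, -1, -3): (-21, 15, -57).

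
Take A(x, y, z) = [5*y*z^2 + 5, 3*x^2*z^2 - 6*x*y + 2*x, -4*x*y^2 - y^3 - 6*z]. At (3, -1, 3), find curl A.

(-141, -26, 125)

(∇×A)₁ = ∂A₃/∂y − ∂A₂/∂z = -6*x^2*z - 8*x*y - 3*y^2
(∇×A)₂ = ∂A₁/∂z − ∂A₃/∂x = 4*y^2 + 10*y*z
(∇×A)₃ = ∂A₂/∂x − ∂A₁/∂y = 6*x*z^2 - 6*y - 5*z^2 + 2
∇×A = (-6*x^2*z - 8*x*y - 3*y^2, 4*y^2 + 10*y*z, 6*x*z^2 - 6*y - 5*z^2 + 2)
At (3, -1, 3): (-141, -26, 125).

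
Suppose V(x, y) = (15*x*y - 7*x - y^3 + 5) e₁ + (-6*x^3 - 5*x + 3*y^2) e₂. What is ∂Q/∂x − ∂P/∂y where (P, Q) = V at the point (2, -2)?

-95

∂V₂/∂x = -18*x^2 - 5
∂V₁/∂y = 15*x - 3*y^2
Scalar curl = -18*x^2 - 15*x + 3*y^2 - 5
At (2, -2): -95.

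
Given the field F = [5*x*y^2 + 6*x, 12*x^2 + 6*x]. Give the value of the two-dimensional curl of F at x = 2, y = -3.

∂F₂/∂x = 24*x + 6
∂F₁/∂y = 10*x*y
Scalar curl = -10*x*y + 24*x + 6
At (2, -3): 114.

114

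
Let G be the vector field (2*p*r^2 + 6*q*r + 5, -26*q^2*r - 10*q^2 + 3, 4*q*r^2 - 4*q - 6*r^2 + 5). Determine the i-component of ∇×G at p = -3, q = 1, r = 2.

38

(∇×G)_1 = ∂G₃/∂q − ∂G₂/∂r
= 4*r^2 - 4 − (-26*q^2)
= 26*q^2 + 4*r^2 - 4
At (-3, 1, 2): 38.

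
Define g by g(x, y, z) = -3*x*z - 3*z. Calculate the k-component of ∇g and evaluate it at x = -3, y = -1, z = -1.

6

(∇g)_3 = ∂g/∂z = -3*x - 3
At (-3, -1, -1): 6.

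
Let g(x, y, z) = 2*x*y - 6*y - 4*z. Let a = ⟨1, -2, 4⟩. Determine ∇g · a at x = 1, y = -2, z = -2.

-12

∂g/∂x = 2*y
∂g/∂y = 2*x - 6
∂g/∂z = -4
∇g at (1, -2, -2) = (-4, -4, -4)
∇g · a = (-4)(1) + (-4)(-2) + (-4)(4) = -12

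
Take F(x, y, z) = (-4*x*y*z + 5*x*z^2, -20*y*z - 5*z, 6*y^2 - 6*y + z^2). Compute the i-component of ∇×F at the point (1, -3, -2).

(∇×F)_1 = ∂F₃/∂y − ∂F₂/∂z
= 12*y - 6 − (-20*y - 5)
= 32*y - 1
At (1, -3, -2): -97.

-97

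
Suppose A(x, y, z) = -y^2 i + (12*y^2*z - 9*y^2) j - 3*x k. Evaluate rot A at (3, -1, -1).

(-12, 3, -2)

(∇×A)₁ = ∂A₃/∂y − ∂A₂/∂z = -12*y^2
(∇×A)₂ = ∂A₁/∂z − ∂A₃/∂x = 3
(∇×A)₃ = ∂A₂/∂x − ∂A₁/∂y = 2*y
∇×A = (-12*y^2, 3, 2*y)
At (3, -1, -1): (-12, 3, -2).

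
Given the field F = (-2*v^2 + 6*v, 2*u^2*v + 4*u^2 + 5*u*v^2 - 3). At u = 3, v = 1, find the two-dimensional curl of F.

39

∂F₂/∂u = 4*u*v + 8*u + 5*v^2
∂F₁/∂v = -4*v + 6
Scalar curl = 4*u*v + 8*u + 5*v^2 + 4*v - 6
At (3, 1): 39.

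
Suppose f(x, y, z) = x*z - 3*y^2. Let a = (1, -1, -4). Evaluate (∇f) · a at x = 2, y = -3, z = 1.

-25

∂f/∂x = z
∂f/∂y = -6*y
∂f/∂z = x
∇f at (2, -3, 1) = (1, 18, 2)
∇f · a = (1)(1) + (18)(-1) + (2)(-4) = -25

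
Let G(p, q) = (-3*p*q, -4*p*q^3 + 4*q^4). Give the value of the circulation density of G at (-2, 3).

∂G₂/∂p = -4*q^3
∂G₁/∂q = -3*p
Scalar curl = 3*p - 4*q^3
At (-2, 3): -114.

-114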